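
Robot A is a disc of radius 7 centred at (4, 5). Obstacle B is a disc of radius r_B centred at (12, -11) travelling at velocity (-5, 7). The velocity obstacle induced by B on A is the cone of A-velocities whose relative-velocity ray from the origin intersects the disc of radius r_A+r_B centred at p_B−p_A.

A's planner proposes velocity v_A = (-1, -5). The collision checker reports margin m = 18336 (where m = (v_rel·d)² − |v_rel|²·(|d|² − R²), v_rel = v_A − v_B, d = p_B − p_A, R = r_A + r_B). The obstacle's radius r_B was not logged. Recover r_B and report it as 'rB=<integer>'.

m = 18336
d = (8, -16);  v_rel = (4, -12),  |v_rel|² = 160
v_rel×d = (4)·(-16) − (-12)·(8) = 32
since m = R²·160 − 32²:  R² = (1024 + 18336) / 160 = 121
R = √121 = 11  ⇒  r_B = 11 − 7 = 4

rB=4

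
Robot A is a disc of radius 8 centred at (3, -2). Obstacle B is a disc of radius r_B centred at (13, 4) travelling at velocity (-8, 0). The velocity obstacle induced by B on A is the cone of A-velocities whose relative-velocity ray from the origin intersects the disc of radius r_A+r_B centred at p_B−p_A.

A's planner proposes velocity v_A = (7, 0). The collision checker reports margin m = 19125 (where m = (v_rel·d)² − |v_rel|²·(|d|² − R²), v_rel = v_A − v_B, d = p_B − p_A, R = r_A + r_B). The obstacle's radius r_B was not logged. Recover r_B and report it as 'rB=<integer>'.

m = 19125
d = (10, 6);  v_rel = (15, 0),  |v_rel|² = 225
v_rel×d = (15)·(6) − (0)·(10) = 90
since m = R²·225 − 90²:  R² = (8100 + 19125) / 225 = 121
R = √121 = 11  ⇒  r_B = 11 − 8 = 3

rB=3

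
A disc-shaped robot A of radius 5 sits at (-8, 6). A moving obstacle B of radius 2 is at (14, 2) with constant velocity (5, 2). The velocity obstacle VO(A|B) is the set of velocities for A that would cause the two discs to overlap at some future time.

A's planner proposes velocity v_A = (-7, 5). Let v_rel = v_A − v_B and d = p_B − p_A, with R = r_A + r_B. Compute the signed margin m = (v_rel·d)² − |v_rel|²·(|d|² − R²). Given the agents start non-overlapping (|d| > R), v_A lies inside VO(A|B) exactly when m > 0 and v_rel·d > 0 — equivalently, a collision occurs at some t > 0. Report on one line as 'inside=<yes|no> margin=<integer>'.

d = (22, -4),  |d|² = 500;  R = 5+2 = 7,  c = 500−7² = 451
v_rel = (-12, 3),  |v_rel|² = 153;  v_rel·d = (-12)·(22) + (3)·(-4) = -276
153·t² + 552·t + 451 = 0  ⇒  m = (-276)² − 153·451 = 7173
m = 7173 > 0,  v_rel·d = -276 < 0  ⇒  outside

inside=no margin=7173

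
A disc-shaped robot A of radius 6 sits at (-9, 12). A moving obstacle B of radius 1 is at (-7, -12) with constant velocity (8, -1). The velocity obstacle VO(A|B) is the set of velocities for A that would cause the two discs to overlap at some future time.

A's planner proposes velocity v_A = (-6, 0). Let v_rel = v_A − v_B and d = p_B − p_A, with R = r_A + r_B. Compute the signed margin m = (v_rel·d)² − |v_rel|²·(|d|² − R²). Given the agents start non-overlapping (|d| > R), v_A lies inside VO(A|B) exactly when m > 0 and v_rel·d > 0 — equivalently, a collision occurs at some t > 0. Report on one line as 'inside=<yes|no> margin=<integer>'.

d = (2, -24),  |d|² = 580;  R = 6+1 = 7,  c = 580−7² = 531
v_rel = (-14, 1),  |v_rel|² = 197;  v_rel·d = (-14)·(2) + (1)·(-24) = -52
197·t² + 104·t + 531 = 0  ⇒  m = (-52)² − 197·531 = -101903
m = -101903 < 0,  v_rel·d = -52 < 0  ⇒  outside

inside=no margin=-101903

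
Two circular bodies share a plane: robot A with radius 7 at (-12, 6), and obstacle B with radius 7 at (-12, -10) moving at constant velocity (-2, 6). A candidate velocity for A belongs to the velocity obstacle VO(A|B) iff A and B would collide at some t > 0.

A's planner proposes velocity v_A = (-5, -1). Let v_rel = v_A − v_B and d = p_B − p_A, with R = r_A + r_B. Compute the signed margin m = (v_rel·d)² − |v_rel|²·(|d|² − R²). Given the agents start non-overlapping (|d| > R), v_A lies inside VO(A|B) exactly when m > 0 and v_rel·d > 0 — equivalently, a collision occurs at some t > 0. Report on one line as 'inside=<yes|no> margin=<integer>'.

d = (0, -16),  |d|² = 256;  R = 7+7 = 14,  c = 256−14² = 60
v_rel = (-3, -7),  |v_rel|² = 58;  v_rel·d = (-3)·(0) + (-7)·(-16) = 112
58·t² − 224·t + 60 = 0  ⇒  m = 112² − 58·60 = 9064
m = 9064 > 0,  v_rel·d = 112 > 0  ⇒  inside

inside=yes margin=9064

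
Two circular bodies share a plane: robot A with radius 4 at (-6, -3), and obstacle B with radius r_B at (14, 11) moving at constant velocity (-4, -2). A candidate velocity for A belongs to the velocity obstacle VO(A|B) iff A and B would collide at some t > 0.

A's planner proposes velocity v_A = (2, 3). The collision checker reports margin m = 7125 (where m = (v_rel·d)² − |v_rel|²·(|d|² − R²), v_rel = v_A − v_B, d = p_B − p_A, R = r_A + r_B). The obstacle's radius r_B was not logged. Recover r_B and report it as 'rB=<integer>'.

m = 7125
d = (20, 14);  v_rel = (6, 5),  |v_rel|² = 61
v_rel×d = (6)·(14) − (5)·(20) = -16
since m = R²·61 − (-16)²:  R² = (256 + 7125) / 61 = 121
R = √121 = 11  ⇒  r_B = 11 − 4 = 7

rB=7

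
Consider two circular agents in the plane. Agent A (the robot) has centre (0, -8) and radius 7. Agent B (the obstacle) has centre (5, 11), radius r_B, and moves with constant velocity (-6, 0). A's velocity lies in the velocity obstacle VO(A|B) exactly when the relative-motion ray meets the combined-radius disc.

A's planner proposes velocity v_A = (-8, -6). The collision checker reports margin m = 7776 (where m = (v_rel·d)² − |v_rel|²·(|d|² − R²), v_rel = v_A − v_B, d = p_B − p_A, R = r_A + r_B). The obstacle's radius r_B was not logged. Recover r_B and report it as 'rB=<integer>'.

m = 7776
d = (5, 19);  v_rel = (-2, -6),  |v_rel|² = 40
v_rel×d = (-2)·(19) − (-6)·(5) = -8
since m = R²·40 − (-8)²:  R² = (64 + 7776) / 40 = 196
R = √196 = 14  ⇒  r_B = 14 − 7 = 7

rB=7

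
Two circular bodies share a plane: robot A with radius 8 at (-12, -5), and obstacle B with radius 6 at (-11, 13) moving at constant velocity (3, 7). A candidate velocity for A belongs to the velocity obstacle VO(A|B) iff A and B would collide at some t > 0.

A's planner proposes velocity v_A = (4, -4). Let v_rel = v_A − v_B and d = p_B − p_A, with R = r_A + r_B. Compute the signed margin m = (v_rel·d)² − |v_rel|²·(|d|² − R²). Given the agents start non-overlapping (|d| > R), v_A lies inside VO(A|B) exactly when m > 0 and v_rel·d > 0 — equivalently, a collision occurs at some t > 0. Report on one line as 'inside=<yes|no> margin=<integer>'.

d = (1, 18),  |d|² = 325;  R = 8+6 = 14,  c = 325−14² = 129
v_rel = (1, -11),  |v_rel|² = 122;  v_rel·d = (1)·(1) + (-11)·(18) = -197
122·t² + 394·t + 129 = 0  ⇒  m = (-197)² − 122·129 = 23071
m = 23071 > 0,  v_rel·d = -197 < 0  ⇒  outside

inside=no margin=23071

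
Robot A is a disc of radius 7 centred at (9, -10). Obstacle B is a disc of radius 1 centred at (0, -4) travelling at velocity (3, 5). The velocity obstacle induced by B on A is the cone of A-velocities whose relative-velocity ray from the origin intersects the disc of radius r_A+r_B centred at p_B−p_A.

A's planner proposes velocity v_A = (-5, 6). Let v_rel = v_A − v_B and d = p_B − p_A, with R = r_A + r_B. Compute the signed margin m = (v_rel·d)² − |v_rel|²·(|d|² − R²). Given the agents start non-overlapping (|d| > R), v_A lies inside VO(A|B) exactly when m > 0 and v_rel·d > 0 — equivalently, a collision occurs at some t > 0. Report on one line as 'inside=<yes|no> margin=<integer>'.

d = (-9, 6),  |d|² = 117;  R = 7+1 = 8,  c = 117−8² = 53
v_rel = (-8, 1),  |v_rel|² = 65;  v_rel·d = (-8)·(-9) + (1)·(6) = 78
65·t² − 156·t + 53 = 0  ⇒  m = 78² − 65·53 = 2639
m = 2639 > 0,  v_rel·d = 78 > 0  ⇒  inside

inside=yes margin=2639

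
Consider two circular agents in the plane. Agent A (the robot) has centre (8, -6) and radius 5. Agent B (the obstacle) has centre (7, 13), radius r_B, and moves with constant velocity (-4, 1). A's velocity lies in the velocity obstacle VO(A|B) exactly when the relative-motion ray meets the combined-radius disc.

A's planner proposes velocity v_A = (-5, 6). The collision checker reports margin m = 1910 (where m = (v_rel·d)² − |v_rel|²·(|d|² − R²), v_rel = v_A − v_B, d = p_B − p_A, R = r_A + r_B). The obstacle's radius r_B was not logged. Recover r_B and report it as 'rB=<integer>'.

m = 1910
d = (-1, 19);  v_rel = (-1, 5),  |v_rel|² = 26
v_rel×d = (-1)·(19) − (5)·(-1) = -14
since m = R²·26 − (-14)²:  R² = (196 + 1910) / 26 = 81
R = √81 = 9  ⇒  r_B = 9 − 5 = 4

rB=4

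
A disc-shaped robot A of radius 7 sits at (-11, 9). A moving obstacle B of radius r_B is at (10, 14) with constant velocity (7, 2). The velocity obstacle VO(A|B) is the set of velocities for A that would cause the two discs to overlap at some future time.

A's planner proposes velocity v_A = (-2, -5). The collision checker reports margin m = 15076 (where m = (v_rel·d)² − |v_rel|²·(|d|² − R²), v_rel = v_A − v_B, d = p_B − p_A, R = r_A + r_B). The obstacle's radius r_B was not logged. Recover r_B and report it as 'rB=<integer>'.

m = 15076
d = (21, 5);  v_rel = (-9, -7),  |v_rel|² = 130
v_rel×d = (-9)·(5) − (-7)·(21) = 102
since m = R²·130 − 102²:  R² = (10404 + 15076) / 130 = 196
R = √196 = 14  ⇒  r_B = 14 − 7 = 7

rB=7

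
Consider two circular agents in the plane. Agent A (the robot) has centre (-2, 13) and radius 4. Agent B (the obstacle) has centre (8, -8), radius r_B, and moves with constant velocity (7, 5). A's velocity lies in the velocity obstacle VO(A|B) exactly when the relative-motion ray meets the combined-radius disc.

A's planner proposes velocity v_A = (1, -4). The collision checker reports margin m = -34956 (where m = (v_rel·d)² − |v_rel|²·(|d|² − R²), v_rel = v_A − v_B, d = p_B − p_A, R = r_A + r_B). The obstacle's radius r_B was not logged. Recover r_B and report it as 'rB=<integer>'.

m = -34956
d = (10, -21);  v_rel = (-6, -9),  |v_rel|² = 117
v_rel×d = (-6)·(-21) − (-9)·(10) = 216
since m = R²·117 − 216²:  R² = (46656 + -34956) / 117 = 100
R = √100 = 10  ⇒  r_B = 10 − 4 = 6

rB=6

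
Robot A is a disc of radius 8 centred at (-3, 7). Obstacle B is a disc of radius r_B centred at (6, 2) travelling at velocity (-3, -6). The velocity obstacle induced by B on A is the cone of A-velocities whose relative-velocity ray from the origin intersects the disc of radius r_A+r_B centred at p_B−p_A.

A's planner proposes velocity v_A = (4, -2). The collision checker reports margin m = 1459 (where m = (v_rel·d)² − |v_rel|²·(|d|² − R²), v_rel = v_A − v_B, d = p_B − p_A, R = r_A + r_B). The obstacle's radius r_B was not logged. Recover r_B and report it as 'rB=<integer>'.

m = 1459
d = (9, -5);  v_rel = (7, 4),  |v_rel|² = 65
v_rel×d = (7)·(-5) − (4)·(9) = -71
since m = R²·65 − (-71)²:  R² = (5041 + 1459) / 65 = 100
R = √100 = 10  ⇒  r_B = 10 − 8 = 2

rB=2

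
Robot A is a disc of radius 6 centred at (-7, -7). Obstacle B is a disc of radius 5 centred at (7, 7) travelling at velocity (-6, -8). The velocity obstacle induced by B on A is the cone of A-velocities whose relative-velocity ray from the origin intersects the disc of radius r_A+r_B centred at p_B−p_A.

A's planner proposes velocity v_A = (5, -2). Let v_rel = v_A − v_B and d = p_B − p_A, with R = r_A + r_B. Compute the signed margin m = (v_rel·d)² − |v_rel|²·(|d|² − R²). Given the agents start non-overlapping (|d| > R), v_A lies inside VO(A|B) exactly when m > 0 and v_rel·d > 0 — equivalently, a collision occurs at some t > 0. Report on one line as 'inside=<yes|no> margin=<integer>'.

d = (14, 14),  |d|² = 392;  R = 6+5 = 11,  c = 392−11² = 271
v_rel = (11, 6),  |v_rel|² = 157;  v_rel·d = (11)·(14) + (6)·(14) = 238
157·t² − 476·t + 271 = 0  ⇒  m = 238² − 157·271 = 14097
m = 14097 > 0,  v_rel·d = 238 > 0  ⇒  inside

inside=yes margin=14097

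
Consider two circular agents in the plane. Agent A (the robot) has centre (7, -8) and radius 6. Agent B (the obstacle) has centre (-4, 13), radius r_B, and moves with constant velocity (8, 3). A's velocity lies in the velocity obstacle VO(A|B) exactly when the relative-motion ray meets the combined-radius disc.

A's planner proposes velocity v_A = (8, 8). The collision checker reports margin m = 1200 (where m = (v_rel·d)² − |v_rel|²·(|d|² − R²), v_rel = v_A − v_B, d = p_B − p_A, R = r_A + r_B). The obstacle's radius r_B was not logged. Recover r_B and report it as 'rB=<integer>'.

m = 1200
d = (-11, 21);  v_rel = (0, 5),  |v_rel|² = 25
v_rel×d = (0)·(21) − (5)·(-11) = 55
since m = R²·25 − 55²:  R² = (3025 + 1200) / 25 = 169
R = √169 = 13  ⇒  r_B = 13 − 6 = 7

rB=7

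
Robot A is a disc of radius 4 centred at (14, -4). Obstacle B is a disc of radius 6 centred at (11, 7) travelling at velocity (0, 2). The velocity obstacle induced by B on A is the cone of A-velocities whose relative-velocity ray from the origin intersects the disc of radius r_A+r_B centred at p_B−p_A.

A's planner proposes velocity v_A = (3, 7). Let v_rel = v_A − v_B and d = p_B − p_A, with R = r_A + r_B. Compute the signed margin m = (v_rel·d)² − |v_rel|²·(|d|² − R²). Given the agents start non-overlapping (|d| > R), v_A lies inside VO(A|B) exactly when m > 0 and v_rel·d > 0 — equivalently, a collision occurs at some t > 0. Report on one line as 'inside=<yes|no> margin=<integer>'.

d = (-3, 11),  |d|² = 130;  R = 4+6 = 10,  c = 130−10² = 30
v_rel = (3, 5),  |v_rel|² = 34;  v_rel·d = (3)·(-3) + (5)·(11) = 46
34·t² − 92·t + 30 = 0  ⇒  m = 46² − 34·30 = 1096
m = 1096 > 0,  v_rel·d = 46 > 0  ⇒  inside

inside=yes margin=1096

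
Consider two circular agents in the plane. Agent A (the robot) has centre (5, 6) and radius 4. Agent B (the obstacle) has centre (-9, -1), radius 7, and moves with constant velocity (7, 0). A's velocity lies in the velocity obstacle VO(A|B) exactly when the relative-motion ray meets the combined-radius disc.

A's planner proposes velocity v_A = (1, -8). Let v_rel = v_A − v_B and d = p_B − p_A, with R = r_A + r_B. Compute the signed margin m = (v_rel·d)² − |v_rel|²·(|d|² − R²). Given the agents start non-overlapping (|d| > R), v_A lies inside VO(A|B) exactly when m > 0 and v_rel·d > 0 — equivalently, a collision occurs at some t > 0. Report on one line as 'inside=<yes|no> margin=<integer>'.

d = (-14, -7),  |d|² = 245;  R = 4+7 = 11,  c = 245−11² = 124
v_rel = (-6, -8),  |v_rel|² = 100;  v_rel·d = (-6)·(-14) + (-8)·(-7) = 140
100·t² − 280·t + 124 = 0  ⇒  m = 140² − 100·124 = 7200
m = 7200 > 0,  v_rel·d = 140 > 0  ⇒  inside

inside=yes margin=7200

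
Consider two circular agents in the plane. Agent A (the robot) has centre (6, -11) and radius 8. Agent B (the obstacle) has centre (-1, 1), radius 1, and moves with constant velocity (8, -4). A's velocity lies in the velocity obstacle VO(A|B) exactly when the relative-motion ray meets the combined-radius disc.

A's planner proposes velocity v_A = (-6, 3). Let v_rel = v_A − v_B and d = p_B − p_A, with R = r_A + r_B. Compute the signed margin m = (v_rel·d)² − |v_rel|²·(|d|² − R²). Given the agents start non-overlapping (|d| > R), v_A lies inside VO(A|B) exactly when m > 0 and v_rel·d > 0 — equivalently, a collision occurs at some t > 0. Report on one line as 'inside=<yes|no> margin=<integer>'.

d = (-7, 12),  |d|² = 193;  R = 8+1 = 9,  c = 193−9² = 112
v_rel = (-14, 7),  |v_rel|² = 245;  v_rel·d = (-14)·(-7) + (7)·(12) = 182
245·t² − 364·t + 112 = 0  ⇒  m = 182² − 245·112 = 5684
m = 5684 > 0,  v_rel·d = 182 > 0  ⇒  inside

inside=yes margin=5684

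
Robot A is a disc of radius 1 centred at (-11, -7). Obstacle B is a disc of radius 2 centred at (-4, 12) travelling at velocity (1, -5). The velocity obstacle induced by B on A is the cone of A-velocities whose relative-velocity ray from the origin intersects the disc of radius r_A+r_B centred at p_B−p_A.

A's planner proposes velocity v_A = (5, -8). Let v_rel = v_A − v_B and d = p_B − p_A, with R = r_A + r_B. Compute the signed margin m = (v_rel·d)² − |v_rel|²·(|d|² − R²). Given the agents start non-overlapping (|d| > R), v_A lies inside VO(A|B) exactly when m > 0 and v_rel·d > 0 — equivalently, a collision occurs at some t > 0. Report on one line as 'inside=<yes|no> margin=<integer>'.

d = (7, 19),  |d|² = 410;  R = 1+2 = 3,  c = 410−3² = 401
v_rel = (4, -3),  |v_rel|² = 25;  v_rel·d = (4)·(7) + (-3)·(19) = -29
25·t² + 58·t + 401 = 0  ⇒  m = (-29)² − 25·401 = -9184
m = -9184 < 0,  v_rel·d = -29 < 0  ⇒  outside

inside=no margin=-9184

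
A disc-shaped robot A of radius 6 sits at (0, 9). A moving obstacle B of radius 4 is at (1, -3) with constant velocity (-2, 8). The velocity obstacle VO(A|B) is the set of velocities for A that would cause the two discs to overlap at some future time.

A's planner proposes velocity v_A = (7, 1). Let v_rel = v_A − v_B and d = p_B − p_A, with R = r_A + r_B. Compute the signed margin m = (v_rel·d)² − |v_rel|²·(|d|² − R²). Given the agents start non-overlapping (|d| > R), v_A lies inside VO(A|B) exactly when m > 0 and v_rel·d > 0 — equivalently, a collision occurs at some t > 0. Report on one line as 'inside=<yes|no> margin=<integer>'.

d = (1, -12),  |d|² = 145;  R = 6+4 = 10,  c = 145−10² = 45
v_rel = (9, -7),  |v_rel|² = 130;  v_rel·d = (9)·(1) + (-7)·(-12) = 93
130·t² − 186·t + 45 = 0  ⇒  m = 93² − 130·45 = 2799
m = 2799 > 0,  v_rel·d = 93 > 0  ⇒  inside

inside=yes margin=2799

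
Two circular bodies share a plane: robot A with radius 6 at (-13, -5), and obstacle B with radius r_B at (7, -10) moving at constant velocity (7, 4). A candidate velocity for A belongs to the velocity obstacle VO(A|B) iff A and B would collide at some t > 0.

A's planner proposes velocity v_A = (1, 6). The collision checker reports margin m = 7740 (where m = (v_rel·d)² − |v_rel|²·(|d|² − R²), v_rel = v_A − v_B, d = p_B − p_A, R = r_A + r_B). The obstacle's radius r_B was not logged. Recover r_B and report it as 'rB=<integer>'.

m = 7740
d = (20, -5);  v_rel = (-6, 2),  |v_rel|² = 40
v_rel×d = (-6)·(-5) − (2)·(20) = -10
since m = R²·40 − (-10)²:  R² = (100 + 7740) / 40 = 196
R = √196 = 14  ⇒  r_B = 14 − 6 = 8

rB=8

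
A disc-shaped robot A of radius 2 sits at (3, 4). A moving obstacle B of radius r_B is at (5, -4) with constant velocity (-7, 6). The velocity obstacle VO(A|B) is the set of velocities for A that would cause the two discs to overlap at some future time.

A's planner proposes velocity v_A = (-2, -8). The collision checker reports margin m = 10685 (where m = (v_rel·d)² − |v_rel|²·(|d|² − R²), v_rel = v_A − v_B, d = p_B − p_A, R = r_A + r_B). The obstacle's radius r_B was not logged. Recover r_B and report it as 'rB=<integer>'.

m = 10685
d = (2, -8);  v_rel = (5, -14),  |v_rel|² = 221
v_rel×d = (5)·(-8) − (-14)·(2) = -12
since m = R²·221 − (-12)²:  R² = (144 + 10685) / 221 = 49
R = √49 = 7  ⇒  r_B = 7 − 2 = 5

rB=5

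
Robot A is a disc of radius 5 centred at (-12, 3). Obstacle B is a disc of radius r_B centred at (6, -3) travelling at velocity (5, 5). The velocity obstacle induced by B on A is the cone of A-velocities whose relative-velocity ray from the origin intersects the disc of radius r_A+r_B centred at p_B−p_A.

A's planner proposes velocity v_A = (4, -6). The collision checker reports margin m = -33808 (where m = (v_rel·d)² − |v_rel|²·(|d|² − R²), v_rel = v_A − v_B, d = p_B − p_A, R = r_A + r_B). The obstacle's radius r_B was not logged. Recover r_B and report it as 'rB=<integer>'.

m = -33808
d = (18, -6);  v_rel = (-1, -11),  |v_rel|² = 122
v_rel×d = (-1)·(-6) − (-11)·(18) = 204
since m = R²·122 − 204²:  R² = (41616 + -33808) / 122 = 64
R = √64 = 8  ⇒  r_B = 8 − 5 = 3

rB=3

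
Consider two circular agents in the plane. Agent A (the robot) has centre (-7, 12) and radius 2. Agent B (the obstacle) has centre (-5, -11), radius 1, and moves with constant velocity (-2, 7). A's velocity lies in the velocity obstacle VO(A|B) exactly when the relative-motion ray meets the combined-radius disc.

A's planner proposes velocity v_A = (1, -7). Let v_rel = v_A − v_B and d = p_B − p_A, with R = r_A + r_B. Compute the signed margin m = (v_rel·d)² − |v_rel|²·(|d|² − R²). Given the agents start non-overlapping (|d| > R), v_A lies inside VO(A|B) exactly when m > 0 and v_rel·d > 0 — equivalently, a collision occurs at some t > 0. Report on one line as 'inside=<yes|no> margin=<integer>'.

d = (2, -23),  |d|² = 533;  R = 2+1 = 3,  c = 533−3² = 524
v_rel = (3, -14),  |v_rel|² = 205;  v_rel·d = (3)·(2) + (-14)·(-23) = 328
205·t² − 656·t + 524 = 0  ⇒  m = 328² − 205·524 = 164
m = 164 > 0,  v_rel·d = 328 > 0  ⇒  inside

inside=yes margin=164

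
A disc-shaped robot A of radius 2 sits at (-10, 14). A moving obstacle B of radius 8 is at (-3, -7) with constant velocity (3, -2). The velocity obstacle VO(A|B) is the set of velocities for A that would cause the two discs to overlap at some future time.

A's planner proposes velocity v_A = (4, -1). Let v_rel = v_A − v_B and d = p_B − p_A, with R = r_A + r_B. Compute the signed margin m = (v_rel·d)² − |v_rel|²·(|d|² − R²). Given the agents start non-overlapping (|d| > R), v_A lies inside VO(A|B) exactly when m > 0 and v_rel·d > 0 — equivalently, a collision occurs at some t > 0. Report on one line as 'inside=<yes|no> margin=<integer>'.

d = (7, -21),  |d|² = 490;  R = 2+8 = 10,  c = 490−10² = 390
v_rel = (1, 1),  |v_rel|² = 2;  v_rel·d = (1)·(7) + (1)·(-21) = -14
2·t² + 28·t + 390 = 0  ⇒  m = (-14)² − 2·390 = -584
m = -584 < 0,  v_rel·d = -14 < 0  ⇒  outside

inside=no margin=-584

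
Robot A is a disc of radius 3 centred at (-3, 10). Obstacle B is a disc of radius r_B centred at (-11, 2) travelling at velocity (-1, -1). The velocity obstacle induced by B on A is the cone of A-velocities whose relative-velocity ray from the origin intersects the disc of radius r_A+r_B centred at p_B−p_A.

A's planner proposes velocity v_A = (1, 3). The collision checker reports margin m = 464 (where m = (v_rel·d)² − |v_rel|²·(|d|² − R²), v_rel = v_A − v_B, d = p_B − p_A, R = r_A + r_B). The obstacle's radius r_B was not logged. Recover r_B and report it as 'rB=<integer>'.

m = 464
d = (-8, -8);  v_rel = (2, 4),  |v_rel|² = 20
v_rel×d = (2)·(-8) − (4)·(-8) = 16
since m = R²·20 − 16²:  R² = (256 + 464) / 20 = 36
R = √36 = 6  ⇒  r_B = 6 − 3 = 3

rB=3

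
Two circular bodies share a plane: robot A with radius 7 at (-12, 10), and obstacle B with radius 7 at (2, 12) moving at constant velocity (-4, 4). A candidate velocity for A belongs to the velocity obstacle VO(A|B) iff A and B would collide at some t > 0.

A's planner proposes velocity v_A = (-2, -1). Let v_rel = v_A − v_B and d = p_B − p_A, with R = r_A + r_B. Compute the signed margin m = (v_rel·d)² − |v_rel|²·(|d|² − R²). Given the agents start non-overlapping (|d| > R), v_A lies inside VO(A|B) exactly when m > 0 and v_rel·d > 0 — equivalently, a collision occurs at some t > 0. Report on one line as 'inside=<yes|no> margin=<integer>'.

d = (14, 2),  |d|² = 200;  R = 7+7 = 14,  c = 200−14² = 4
v_rel = (2, -5),  |v_rel|² = 29;  v_rel·d = (2)·(14) + (-5)·(2) = 18
29·t² − 36·t + 4 = 0  ⇒  m = 18² − 29·4 = 208
m = 208 > 0,  v_rel·d = 18 > 0  ⇒  inside

inside=yes margin=208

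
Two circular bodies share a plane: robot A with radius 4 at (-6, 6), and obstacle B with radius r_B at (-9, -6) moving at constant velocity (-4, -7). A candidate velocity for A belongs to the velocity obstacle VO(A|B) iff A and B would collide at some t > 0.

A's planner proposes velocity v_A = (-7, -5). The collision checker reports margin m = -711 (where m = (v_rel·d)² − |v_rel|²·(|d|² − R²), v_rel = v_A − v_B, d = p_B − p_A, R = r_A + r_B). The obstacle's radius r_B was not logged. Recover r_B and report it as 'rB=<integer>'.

m = -711
d = (-3, -12);  v_rel = (-3, 2),  |v_rel|² = 13
v_rel×d = (-3)·(-12) − (2)·(-3) = 42
since m = R²·13 − 42²:  R² = (1764 + -711) / 13 = 81
R = √81 = 9  ⇒  r_B = 9 − 4 = 5

rB=5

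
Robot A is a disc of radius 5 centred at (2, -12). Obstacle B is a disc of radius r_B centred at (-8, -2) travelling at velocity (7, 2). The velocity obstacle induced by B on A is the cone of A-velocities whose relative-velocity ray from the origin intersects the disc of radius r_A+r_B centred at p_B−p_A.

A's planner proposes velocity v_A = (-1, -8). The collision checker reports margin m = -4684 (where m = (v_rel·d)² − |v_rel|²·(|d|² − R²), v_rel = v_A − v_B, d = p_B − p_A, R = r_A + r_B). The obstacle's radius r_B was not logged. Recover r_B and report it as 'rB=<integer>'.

m = -4684
d = (-10, 10);  v_rel = (-8, -10),  |v_rel|² = 164
v_rel×d = (-8)·(10) − (-10)·(-10) = -180
since m = R²·164 − (-180)²:  R² = (32400 + -4684) / 164 = 169
R = √169 = 13  ⇒  r_B = 13 − 5 = 8

rB=8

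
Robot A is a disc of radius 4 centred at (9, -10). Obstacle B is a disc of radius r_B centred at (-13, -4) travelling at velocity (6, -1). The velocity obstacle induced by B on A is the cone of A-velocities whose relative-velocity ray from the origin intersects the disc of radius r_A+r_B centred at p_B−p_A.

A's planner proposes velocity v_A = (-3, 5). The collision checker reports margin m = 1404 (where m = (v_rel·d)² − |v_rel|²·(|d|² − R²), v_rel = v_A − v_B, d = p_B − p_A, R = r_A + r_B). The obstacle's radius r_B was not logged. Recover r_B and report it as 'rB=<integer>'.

m = 1404
d = (-22, 6);  v_rel = (-9, 6),  |v_rel|² = 117
v_rel×d = (-9)·(6) − (6)·(-22) = 78
since m = R²·117 − 78²:  R² = (6084 + 1404) / 117 = 64
R = √64 = 8  ⇒  r_B = 8 − 4 = 4

rB=4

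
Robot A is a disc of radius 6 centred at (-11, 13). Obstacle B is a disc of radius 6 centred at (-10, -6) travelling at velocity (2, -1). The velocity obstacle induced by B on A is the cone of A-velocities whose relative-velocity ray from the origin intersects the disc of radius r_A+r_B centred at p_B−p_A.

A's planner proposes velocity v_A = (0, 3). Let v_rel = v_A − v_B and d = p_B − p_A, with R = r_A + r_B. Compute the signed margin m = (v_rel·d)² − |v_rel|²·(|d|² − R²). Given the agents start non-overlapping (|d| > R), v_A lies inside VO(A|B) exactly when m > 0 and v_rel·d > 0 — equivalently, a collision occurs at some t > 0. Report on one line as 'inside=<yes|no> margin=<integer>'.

d = (1, -19),  |d|² = 362;  R = 6+6 = 12,  c = 362−12² = 218
v_rel = (-2, 4),  |v_rel|² = 20;  v_rel·d = (-2)·(1) + (4)·(-19) = -78
20·t² + 156·t + 218 = 0  ⇒  m = (-78)² − 20·218 = 1724
m = 1724 > 0,  v_rel·d = -78 < 0  ⇒  outside

inside=no margin=1724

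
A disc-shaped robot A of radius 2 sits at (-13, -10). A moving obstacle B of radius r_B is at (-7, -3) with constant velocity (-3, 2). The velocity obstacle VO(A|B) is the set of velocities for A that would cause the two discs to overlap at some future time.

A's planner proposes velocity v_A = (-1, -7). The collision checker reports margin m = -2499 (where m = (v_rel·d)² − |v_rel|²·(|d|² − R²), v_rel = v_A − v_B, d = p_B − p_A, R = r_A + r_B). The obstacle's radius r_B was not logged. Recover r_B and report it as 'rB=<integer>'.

m = -2499
d = (6, 7);  v_rel = (2, -9),  |v_rel|² = 85
v_rel×d = (2)·(7) − (-9)·(6) = 68
since m = R²·85 − 68²:  R² = (4624 + -2499) / 85 = 25
R = √25 = 5  ⇒  r_B = 5 − 2 = 3

rB=3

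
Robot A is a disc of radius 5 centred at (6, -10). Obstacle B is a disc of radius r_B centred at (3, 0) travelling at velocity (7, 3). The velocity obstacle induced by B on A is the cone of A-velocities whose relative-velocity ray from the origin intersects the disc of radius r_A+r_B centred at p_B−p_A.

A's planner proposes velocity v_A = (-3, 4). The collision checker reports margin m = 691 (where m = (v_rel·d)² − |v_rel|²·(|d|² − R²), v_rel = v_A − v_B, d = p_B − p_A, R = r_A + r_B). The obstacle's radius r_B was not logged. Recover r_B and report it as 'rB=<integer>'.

m = 691
d = (-3, 10);  v_rel = (-10, 1),  |v_rel|² = 101
v_rel×d = (-10)·(10) − (1)·(-3) = -97
since m = R²·101 − (-97)²:  R² = (9409 + 691) / 101 = 100
R = √100 = 10  ⇒  r_B = 10 − 5 = 5

rB=5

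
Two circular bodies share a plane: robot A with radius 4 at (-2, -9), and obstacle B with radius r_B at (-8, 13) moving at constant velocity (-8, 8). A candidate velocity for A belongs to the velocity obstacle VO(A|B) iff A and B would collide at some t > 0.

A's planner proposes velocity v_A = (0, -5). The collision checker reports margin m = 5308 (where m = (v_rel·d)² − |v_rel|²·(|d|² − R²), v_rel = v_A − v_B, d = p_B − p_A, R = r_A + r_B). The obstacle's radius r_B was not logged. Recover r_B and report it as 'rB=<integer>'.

m = 5308
d = (-6, 22);  v_rel = (8, -13),  |v_rel|² = 233
v_rel×d = (8)·(22) − (-13)·(-6) = 98
since m = R²·233 − 98²:  R² = (9604 + 5308) / 233 = 64
R = √64 = 8  ⇒  r_B = 8 − 4 = 4

rB=4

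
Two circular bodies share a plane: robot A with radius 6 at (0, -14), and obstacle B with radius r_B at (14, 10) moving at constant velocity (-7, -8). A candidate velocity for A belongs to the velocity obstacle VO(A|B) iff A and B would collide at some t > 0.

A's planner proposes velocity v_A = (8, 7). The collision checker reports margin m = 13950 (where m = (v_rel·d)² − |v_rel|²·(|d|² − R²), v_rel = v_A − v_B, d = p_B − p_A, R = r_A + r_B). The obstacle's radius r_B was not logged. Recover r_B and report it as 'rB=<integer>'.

m = 13950
d = (14, 24);  v_rel = (15, 15),  |v_rel|² = 450
v_rel×d = (15)·(24) − (15)·(14) = 150
since m = R²·450 − 150²:  R² = (22500 + 13950) / 450 = 81
R = √81 = 9  ⇒  r_B = 9 − 6 = 3

rB=3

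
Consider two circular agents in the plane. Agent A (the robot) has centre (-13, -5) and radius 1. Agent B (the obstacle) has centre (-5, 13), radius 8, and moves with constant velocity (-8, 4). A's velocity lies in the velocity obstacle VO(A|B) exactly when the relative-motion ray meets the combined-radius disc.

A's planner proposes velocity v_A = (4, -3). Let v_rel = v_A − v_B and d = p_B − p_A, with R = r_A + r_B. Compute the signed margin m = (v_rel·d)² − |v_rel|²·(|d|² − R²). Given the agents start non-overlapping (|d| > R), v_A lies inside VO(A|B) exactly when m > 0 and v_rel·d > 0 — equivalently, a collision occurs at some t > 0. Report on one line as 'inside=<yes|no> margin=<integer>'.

d = (8, 18),  |d|² = 388;  R = 1+8 = 9,  c = 388−9² = 307
v_rel = (12, -7),  |v_rel|² = 193;  v_rel·d = (12)·(8) + (-7)·(18) = -30
193·t² + 60·t + 307 = 0  ⇒  m = (-30)² − 193·307 = -58351
m = -58351 < 0,  v_rel·d = -30 < 0  ⇒  outside

inside=no margin=-58351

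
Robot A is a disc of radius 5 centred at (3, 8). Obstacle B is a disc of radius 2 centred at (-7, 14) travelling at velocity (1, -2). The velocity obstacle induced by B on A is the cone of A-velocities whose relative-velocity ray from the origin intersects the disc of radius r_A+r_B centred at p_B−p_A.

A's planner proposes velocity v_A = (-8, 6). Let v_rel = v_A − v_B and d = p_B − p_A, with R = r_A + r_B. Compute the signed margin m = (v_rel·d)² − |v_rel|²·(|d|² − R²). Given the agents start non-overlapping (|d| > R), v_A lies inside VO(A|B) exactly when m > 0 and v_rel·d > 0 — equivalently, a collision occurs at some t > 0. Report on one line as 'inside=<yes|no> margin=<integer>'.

d = (-10, 6),  |d|² = 136;  R = 5+2 = 7,  c = 136−7² = 87
v_rel = (-9, 8),  |v_rel|² = 145;  v_rel·d = (-9)·(-10) + (8)·(6) = 138
145·t² − 276·t + 87 = 0  ⇒  m = 138² − 145·87 = 6429
m = 6429 > 0,  v_rel·d = 138 > 0  ⇒  inside

inside=yes margin=6429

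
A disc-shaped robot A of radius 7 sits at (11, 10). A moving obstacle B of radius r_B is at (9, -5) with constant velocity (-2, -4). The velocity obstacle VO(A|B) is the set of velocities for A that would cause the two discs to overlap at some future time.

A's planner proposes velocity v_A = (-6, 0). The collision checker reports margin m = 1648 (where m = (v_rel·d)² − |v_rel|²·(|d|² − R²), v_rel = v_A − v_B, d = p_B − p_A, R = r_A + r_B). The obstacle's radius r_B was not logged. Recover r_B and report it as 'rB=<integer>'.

m = 1648
d = (-2, -15);  v_rel = (-4, 4),  |v_rel|² = 32
v_rel×d = (-4)·(-15) − (4)·(-2) = 68
since m = R²·32 − 68²:  R² = (4624 + 1648) / 32 = 196
R = √196 = 14  ⇒  r_B = 14 − 7 = 7

rB=7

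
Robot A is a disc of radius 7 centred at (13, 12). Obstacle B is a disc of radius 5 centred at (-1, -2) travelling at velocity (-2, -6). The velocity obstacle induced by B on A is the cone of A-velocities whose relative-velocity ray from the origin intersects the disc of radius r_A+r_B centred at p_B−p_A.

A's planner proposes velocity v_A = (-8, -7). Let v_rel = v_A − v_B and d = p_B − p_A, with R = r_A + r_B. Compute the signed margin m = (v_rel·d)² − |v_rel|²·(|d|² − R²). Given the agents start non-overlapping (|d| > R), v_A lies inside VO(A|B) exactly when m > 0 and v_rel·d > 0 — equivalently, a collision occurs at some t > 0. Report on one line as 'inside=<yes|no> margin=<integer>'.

d = (-14, -14),  |d|² = 392;  R = 7+5 = 12,  c = 392−12² = 248
v_rel = (-6, -1),  |v_rel|² = 37;  v_rel·d = (-6)·(-14) + (-1)·(-14) = 98
37·t² − 196·t + 248 = 0  ⇒  m = 98² − 37·248 = 428
m = 428 > 0,  v_rel·d = 98 > 0  ⇒  inside

inside=yes margin=428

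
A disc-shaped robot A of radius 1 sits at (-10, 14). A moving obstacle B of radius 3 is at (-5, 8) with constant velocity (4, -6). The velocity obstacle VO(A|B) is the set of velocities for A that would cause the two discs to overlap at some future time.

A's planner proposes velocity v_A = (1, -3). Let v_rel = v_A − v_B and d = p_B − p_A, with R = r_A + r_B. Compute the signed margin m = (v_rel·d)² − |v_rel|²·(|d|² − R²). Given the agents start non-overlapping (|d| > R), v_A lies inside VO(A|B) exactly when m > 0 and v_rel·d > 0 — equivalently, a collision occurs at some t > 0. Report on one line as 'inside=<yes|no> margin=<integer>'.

d = (5, -6),  |d|² = 61;  R = 1+3 = 4,  c = 61−4² = 45
v_rel = (-3, 3),  |v_rel|² = 18;  v_rel·d = (-3)·(5) + (3)·(-6) = -33
18·t² + 66·t + 45 = 0  ⇒  m = (-33)² − 18·45 = 279
m = 279 > 0,  v_rel·d = -33 < 0  ⇒  outside

inside=no margin=279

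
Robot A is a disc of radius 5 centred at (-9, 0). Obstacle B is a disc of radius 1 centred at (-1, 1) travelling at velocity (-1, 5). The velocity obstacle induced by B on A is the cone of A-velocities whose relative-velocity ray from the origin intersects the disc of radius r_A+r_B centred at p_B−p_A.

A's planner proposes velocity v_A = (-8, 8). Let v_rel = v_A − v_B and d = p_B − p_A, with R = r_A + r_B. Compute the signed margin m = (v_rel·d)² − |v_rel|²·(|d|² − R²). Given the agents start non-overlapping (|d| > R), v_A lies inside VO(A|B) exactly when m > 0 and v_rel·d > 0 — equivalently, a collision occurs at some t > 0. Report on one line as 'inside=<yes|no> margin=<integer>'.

d = (8, 1),  |d|² = 65;  R = 5+1 = 6,  c = 65−6² = 29
v_rel = (-7, 3),  |v_rel|² = 58;  v_rel·d = (-7)·(8) + (3)·(1) = -53
58·t² + 106·t + 29 = 0  ⇒  m = (-53)² − 58·29 = 1127
m = 1127 > 0,  v_rel·d = -53 < 0  ⇒  outside

inside=no margin=1127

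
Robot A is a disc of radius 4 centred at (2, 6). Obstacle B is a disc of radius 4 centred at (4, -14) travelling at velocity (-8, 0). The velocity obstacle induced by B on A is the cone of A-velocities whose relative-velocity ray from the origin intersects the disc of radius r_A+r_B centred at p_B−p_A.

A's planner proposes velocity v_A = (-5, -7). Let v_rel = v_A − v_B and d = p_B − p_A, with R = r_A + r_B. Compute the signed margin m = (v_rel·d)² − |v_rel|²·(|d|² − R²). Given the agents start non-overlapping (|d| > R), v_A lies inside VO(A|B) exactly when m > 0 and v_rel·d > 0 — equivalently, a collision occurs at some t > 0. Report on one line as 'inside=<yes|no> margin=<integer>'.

d = (2, -20),  |d|² = 404;  R = 4+4 = 8,  c = 404−8² = 340
v_rel = (3, -7),  |v_rel|² = 58;  v_rel·d = (3)·(2) + (-7)·(-20) = 146
58·t² − 292·t + 340 = 0  ⇒  m = 146² − 58·340 = 1596
m = 1596 > 0,  v_rel·d = 146 > 0  ⇒  inside

inside=yes margin=1596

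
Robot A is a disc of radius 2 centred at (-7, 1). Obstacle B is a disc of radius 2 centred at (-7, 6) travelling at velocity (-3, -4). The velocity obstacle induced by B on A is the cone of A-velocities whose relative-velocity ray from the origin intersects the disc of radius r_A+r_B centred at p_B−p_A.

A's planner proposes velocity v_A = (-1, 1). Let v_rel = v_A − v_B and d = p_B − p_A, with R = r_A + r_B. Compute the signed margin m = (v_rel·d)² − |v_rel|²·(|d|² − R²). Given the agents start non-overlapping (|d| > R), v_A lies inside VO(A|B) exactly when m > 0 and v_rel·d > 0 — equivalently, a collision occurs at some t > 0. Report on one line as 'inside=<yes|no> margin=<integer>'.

d = (0, 5),  |d|² = 25;  R = 2+2 = 4,  c = 25−4² = 9
v_rel = (2, 5),  |v_rel|² = 29;  v_rel·d = (2)·(0) + (5)·(5) = 25
29·t² − 50·t + 9 = 0  ⇒  m = 25² − 29·9 = 364
m = 364 > 0,  v_rel·d = 25 > 0  ⇒  inside

inside=yes margin=364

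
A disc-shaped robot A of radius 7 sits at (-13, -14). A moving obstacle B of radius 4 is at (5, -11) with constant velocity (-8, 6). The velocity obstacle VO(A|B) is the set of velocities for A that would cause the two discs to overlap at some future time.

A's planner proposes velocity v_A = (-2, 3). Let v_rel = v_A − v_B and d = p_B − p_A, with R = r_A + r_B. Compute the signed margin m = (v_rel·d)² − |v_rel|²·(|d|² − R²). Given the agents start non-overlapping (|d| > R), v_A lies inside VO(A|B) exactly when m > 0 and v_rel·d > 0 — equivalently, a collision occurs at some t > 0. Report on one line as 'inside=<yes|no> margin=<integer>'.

d = (18, 3),  |d|² = 333;  R = 7+4 = 11,  c = 333−11² = 212
v_rel = (6, -3),  |v_rel|² = 45;  v_rel·d = (6)·(18) + (-3)·(3) = 99
45·t² − 198·t + 212 = 0  ⇒  m = 99² − 45·212 = 261
m = 261 > 0,  v_rel·d = 99 > 0  ⇒  inside

inside=yes margin=261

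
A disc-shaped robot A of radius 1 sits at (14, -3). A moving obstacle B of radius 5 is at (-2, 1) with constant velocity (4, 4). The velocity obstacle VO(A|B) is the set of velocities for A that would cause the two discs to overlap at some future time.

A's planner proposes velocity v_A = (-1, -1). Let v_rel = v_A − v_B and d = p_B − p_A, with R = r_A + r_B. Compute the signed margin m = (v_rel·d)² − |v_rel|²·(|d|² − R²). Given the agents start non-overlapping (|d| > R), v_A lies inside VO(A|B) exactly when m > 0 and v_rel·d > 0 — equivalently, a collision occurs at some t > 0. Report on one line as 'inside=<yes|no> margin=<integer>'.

d = (-16, 4),  |d|² = 272;  R = 1+5 = 6,  c = 272−6² = 236
v_rel = (-5, -5),  |v_rel|² = 50;  v_rel·d = (-5)·(-16) + (-5)·(4) = 60
50·t² − 120·t + 236 = 0  ⇒  m = 60² − 50·236 = -8200
m = -8200 < 0,  v_rel·d = 60 > 0  ⇒  outside

inside=no margin=-8200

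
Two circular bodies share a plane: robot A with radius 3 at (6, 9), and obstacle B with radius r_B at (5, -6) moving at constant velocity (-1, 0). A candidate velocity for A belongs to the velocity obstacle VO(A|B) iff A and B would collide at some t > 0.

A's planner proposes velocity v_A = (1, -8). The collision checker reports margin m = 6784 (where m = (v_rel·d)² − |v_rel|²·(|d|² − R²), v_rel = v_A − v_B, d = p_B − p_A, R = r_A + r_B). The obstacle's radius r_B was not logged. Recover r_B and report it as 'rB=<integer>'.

m = 6784
d = (-1, -15);  v_rel = (2, -8),  |v_rel|² = 68
v_rel×d = (2)·(-15) − (-8)·(-1) = -38
since m = R²·68 − (-38)²:  R² = (1444 + 6784) / 68 = 121
R = √121 = 11  ⇒  r_B = 11 − 3 = 8

rB=8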